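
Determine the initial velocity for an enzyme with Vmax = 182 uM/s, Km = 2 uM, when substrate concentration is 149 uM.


v = Vmax * [S] / (Km + [S])
v = 182 * 149 / (2 + 149)
v = 179.5894 uM/s

179.5894 uM/s


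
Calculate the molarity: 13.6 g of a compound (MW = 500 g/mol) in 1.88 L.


C = (mass / MW) / volume
C = (13.6 / 500) / 1.88
C = 0.0145 M

0.0145 M


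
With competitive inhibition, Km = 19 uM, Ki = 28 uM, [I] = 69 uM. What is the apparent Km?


Km_app = Km * (1 + [I]/Ki)
Km_app = 19 * (1 + 69/28)
Km_app = 65.8214 uM

65.8214 uM


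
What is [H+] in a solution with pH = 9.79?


[H+] = 10^(-pH)
[H+] = 10^(-9.79)
[H+] = 1.622e-10 M

1.622e-10 M


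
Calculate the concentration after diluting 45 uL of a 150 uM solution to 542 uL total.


C2 = C1 * V1 / V2
C2 = 150 * 45 / 542
C2 = 12.4539 uM

12.4539 uM


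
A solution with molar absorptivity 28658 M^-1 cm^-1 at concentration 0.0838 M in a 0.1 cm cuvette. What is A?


A = epsilon * c * l
A = 28658 * 0.0838 * 0.1
A = 240.154

240.154


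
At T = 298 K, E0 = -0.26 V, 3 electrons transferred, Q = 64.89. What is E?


E = E0 - (RT/nF) * ln(Q)
E = -0.26 - (8.314 * 298 / (3 * 96485)) * ln(64.89)
E = -0.2957 V

-0.2957 V


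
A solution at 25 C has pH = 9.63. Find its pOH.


pOH = 14 - pH
pOH = 14 - 9.63
pOH = 4.37

4.37


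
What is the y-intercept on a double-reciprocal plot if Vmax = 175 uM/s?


y-intercept = 1/Vmax
= 1/175
= 0.0057 s/uM

0.0057 s/uM


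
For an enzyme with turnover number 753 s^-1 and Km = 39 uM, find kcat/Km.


Catalytic efficiency = kcat / Km
= 753 / 39
= 19.3077 uM^-1*s^-1

19.3077 uM^-1*s^-1


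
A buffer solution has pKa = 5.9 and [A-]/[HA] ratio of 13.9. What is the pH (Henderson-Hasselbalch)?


pH = pKa + log10([A-]/[HA])
pH = 5.9 + log10(13.9)
pH = 7.043

7.043


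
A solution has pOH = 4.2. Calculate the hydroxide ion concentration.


[OH-] = 10^(-pOH)
[OH-] = 10^(-4.2)
[OH-] = 6.310e-05 M

6.310e-05 M


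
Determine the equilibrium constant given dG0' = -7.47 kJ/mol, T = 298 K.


Keq = exp(-dG0 * 1000 / (R * T))
Keq = exp(-(-7.47) * 1000 / (8.314 * 298))
Keq = 20.3901

20.3901


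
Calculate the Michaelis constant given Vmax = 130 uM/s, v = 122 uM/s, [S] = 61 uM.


Km = [S] * (Vmax - v) / v
Km = 61 * (130 - 122) / 122
Km = 4.0 uM

4.0 uM


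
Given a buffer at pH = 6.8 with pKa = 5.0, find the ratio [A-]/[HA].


[A-]/[HA] = 10^(pH - pKa)
= 10^(6.8 - 5.0)
= 63.0957

63.0957


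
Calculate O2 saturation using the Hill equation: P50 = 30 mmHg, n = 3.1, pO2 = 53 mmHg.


Y = pO2^n / (P50^n + pO2^n)
Y = 53^3.1 / (30^3.1 + 53^3.1)
Y = 85.37%

85.37%


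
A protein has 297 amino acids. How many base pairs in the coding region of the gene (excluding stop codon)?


Each amino acid = 1 codon = 3 bp
bp = 297 * 3 = 891 bp

891 bp


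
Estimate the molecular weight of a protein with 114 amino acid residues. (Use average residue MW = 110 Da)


MW = n_residues * 110 Da
MW = 114 * 110
MW = 12540 Da

12540 Da


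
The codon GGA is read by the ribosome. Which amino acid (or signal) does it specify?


Standard genetic code lookup.
Codon GGA -> Gly

Gly


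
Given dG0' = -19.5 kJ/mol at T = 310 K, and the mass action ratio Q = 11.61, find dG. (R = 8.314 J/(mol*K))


dG = dG0' + RT * ln(Q) / 1000
dG = -19.5 + 8.314 * 310 * ln(11.61) / 1000
dG = -13.1807 kJ/mol

-13.1807 kJ/mol


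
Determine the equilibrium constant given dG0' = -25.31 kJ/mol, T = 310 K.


Keq = exp(-dG0 * 1000 / (R * T))
Keq = exp(-(-25.31) * 1000 / (8.314 * 310))
Keq = 18401.7716

18401.7716


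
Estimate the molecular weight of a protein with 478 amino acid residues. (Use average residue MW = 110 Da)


MW = n_residues * 110 Da
MW = 478 * 110
MW = 52580 Da

52580 Da


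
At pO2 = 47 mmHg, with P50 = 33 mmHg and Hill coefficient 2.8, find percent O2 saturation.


Y = pO2^n / (P50^n + pO2^n)
Y = 47^2.8 / (33^2.8 + 47^2.8)
Y = 72.91%

72.91%


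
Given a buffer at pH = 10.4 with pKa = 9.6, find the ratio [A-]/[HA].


[A-]/[HA] = 10^(pH - pKa)
= 10^(10.4 - 9.6)
= 6.3096

6.3096


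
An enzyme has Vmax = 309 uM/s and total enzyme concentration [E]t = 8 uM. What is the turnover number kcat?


kcat = Vmax / [E]t
kcat = 309 / 8
kcat = 38.625 s^-1

38.625 s^-1


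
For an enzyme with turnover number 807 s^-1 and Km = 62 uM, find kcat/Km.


Catalytic efficiency = kcat / Km
= 807 / 62
= 13.0161 uM^-1*s^-1

13.0161 uM^-1*s^-1


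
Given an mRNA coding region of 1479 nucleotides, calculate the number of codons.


codons = nucleotides / 3
codons = 1479 / 3 = 493

493


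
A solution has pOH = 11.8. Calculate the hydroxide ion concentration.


[OH-] = 10^(-pOH)
[OH-] = 10^(-11.8)
[OH-] = 1.585e-12 M

1.585e-12 M


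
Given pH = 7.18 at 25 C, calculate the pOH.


pOH = 14 - pH
pOH = 14 - 7.18
pOH = 6.82

6.82


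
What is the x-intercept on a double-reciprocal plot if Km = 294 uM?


x-intercept = -1/Km
= -1/294
= -0.0034 1/uM

-0.0034 1/uM


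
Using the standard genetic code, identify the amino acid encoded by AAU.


Standard genetic code lookup.
Codon AAU -> Asn

Asn


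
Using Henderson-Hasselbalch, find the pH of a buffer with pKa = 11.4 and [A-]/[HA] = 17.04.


pH = pKa + log10([A-]/[HA])
pH = 11.4 + log10(17.04)
pH = 12.6315

12.6315


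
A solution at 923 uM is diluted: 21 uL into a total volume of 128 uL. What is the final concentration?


C2 = C1 * V1 / V2
C2 = 923 * 21 / 128
C2 = 151.4297 uM

151.4297 uM


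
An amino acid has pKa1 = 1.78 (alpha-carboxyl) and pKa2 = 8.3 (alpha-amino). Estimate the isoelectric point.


pI = (pKa1 + pKa2) / 2
pI = (1.78 + 8.3) / 2
pI = 5.04

5.04


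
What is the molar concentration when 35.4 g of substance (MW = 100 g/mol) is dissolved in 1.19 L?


C = (mass / MW) / volume
C = (35.4 / 100) / 1.19
C = 0.2975 M

0.2975 M


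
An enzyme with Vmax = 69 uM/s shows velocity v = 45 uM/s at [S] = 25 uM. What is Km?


Km = [S] * (Vmax - v) / v
Km = 25 * (69 - 45) / 45
Km = 13.3333 uM

13.3333 uM


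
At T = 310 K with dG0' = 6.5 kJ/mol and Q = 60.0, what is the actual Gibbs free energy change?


dG = dG0' + RT * ln(Q) / 1000
dG = 6.5 + 8.314 * 310 * ln(60.0) / 1000
dG = 17.0525 kJ/mol

17.0525 kJ/mol


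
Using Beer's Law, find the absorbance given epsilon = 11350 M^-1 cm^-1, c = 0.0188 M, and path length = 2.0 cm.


A = epsilon * c * l
A = 11350 * 0.0188 * 2.0
A = 426.76

426.76


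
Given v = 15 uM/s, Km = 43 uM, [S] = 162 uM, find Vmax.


Vmax = v * (Km + [S]) / [S]
Vmax = 15 * (43 + 162) / 162
Vmax = 18.9815 uM/s

18.9815 uM/s


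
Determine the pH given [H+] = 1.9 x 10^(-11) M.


pH = -log10([H+])
pH = -log10(1.9 x 10^(-11))
pH = 10.7212

10.7212


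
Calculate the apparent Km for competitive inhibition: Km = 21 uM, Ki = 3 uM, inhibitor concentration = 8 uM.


Km_app = Km * (1 + [I]/Ki)
Km_app = 21 * (1 + 8/3)
Km_app = 77.0 uM

77.0 uM


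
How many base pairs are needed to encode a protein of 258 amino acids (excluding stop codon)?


Each amino acid = 1 codon = 3 bp
bp = 258 * 3 = 774 bp

774 bp


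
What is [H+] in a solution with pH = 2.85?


[H+] = 10^(-pH)
[H+] = 10^(-2.85)
[H+] = 0.0014 M

0.0014 M


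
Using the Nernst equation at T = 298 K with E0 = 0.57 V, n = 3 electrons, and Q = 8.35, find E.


E = E0 - (RT/nF) * ln(Q)
E = 0.57 - (8.314 * 298 / (3 * 96485)) * ln(8.35)
E = 0.5518 V

0.5518 V


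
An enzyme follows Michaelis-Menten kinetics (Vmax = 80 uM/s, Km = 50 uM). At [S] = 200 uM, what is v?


v = Vmax * [S] / (Km + [S])
v = 80 * 200 / (50 + 200)
v = 64.0 uM/s

64.0 uM/s


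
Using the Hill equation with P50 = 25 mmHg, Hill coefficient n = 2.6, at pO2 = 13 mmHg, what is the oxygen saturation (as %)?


Y = pO2^n / (P50^n + pO2^n)
Y = 13^2.6 / (25^2.6 + 13^2.6)
Y = 15.44%

15.44%


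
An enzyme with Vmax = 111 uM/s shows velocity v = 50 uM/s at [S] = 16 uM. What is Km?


Km = [S] * (Vmax - v) / v
Km = 16 * (111 - 50) / 50
Km = 19.52 uM

19.52 uM


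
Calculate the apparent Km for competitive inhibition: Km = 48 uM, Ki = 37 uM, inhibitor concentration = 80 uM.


Km_app = Km * (1 + [I]/Ki)
Km_app = 48 * (1 + 80/37)
Km_app = 151.7838 uM

151.7838 uM


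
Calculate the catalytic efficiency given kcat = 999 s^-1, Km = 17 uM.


Catalytic efficiency = kcat / Km
= 999 / 17
= 58.7647 uM^-1*s^-1

58.7647 uM^-1*s^-1


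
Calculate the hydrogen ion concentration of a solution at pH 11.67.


[H+] = 10^(-pH)
[H+] = 10^(-11.67)
[H+] = 2.138e-12 M

2.138e-12 M


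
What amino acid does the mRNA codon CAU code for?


Standard genetic code lookup.
Codon CAU -> His

His


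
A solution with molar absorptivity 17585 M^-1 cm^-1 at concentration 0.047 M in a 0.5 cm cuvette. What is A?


A = epsilon * c * l
A = 17585 * 0.047 * 0.5
A = 413.2475

413.2475


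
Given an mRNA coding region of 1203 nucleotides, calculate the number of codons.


codons = nucleotides / 3
codons = 1203 / 3 = 401

401


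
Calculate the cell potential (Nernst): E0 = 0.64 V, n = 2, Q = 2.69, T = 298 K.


E = E0 - (RT/nF) * ln(Q)
E = 0.64 - (8.314 * 298 / (2 * 96485)) * ln(2.69)
E = 0.6273 V

0.6273 V


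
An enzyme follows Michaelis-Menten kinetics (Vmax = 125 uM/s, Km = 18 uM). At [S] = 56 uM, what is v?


v = Vmax * [S] / (Km + [S])
v = 125 * 56 / (18 + 56)
v = 94.5946 uM/s

94.5946 uM/s


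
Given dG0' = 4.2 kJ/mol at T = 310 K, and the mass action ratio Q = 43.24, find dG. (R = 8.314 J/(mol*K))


dG = dG0' + RT * ln(Q) / 1000
dG = 4.2 + 8.314 * 310 * ln(43.24) / 1000
dG = 13.9082 kJ/mol

13.9082 kJ/mol


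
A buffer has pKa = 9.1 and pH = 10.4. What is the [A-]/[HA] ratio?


[A-]/[HA] = 10^(pH - pKa)
= 10^(10.4 - 9.1)
= 19.9526

19.9526


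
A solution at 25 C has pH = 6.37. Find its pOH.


pOH = 14 - pH
pOH = 14 - 6.37
pOH = 7.63

7.63


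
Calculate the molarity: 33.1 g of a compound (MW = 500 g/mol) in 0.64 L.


C = (mass / MW) / volume
C = (33.1 / 500) / 0.64
C = 0.1034 M

0.1034 M


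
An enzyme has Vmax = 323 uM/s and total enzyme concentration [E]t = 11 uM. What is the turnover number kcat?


kcat = Vmax / [E]t
kcat = 323 / 11
kcat = 29.3636 s^-1

29.3636 s^-1


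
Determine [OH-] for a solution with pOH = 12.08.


[OH-] = 10^(-pOH)
[OH-] = 10^(-12.08)
[OH-] = 8.318e-13 M

8.318e-13 M


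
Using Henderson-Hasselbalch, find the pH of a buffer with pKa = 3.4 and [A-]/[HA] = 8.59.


pH = pKa + log10([A-]/[HA])
pH = 3.4 + log10(8.59)
pH = 4.334

4.334


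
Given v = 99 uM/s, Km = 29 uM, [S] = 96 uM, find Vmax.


Vmax = v * (Km + [S]) / [S]
Vmax = 99 * (29 + 96) / 96
Vmax = 128.9062 uM/s

128.9062 uM/s


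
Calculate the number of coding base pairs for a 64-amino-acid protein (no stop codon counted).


Each amino acid = 1 codon = 3 bp
bp = 64 * 3 = 192 bp

192 bp


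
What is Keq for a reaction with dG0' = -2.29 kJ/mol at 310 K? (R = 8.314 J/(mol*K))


Keq = exp(-dG0 * 1000 / (R * T))
Keq = exp(-(-2.29) * 1000 / (8.314 * 310))
Keq = 2.4315

2.4315


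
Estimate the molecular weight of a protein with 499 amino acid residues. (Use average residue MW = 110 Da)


MW = n_residues * 110 Da
MW = 499 * 110
MW = 54890 Da

54890 Da


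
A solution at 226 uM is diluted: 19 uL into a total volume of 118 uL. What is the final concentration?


C2 = C1 * V1 / V2
C2 = 226 * 19 / 118
C2 = 36.3898 uM

36.3898 uM


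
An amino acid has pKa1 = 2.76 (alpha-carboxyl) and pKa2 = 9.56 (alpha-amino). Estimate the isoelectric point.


pI = (pKa1 + pKa2) / 2
pI = (2.76 + 9.56) / 2
pI = 6.16

6.16


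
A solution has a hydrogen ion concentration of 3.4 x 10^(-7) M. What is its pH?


pH = -log10([H+])
pH = -log10(3.4 x 10^(-7))
pH = 6.4685

6.4685


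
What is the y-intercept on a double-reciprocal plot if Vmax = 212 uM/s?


y-intercept = 1/Vmax
= 1/212
= 0.0047 s/uM

0.0047 s/uM


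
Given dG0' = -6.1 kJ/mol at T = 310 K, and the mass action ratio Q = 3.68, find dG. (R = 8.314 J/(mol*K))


dG = dG0' + RT * ln(Q) / 1000
dG = -6.1 + 8.314 * 310 * ln(3.68) / 1000
dG = -2.742 kJ/mol

-2.742 kJ/mol


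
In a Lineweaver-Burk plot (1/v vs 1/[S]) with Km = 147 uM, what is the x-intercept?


x-intercept = -1/Km
= -1/147
= -0.0068 1/uM

-0.0068 1/uM


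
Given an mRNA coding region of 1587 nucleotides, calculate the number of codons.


codons = nucleotides / 3
codons = 1587 / 3 = 529

529


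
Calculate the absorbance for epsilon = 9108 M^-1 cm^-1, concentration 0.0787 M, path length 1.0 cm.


A = epsilon * c * l
A = 9108 * 0.0787 * 1.0
A = 716.7996

716.7996


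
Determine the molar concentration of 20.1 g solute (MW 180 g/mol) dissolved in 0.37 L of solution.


C = (mass / MW) / volume
C = (20.1 / 180) / 0.37
C = 0.3018 M

0.3018 M


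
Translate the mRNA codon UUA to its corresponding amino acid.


Standard genetic code lookup.
Codon UUA -> Leu

Leu


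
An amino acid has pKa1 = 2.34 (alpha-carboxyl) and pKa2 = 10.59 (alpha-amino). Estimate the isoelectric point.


pI = (pKa1 + pKa2) / 2
pI = (2.34 + 10.59) / 2
pI = 6.465

6.465


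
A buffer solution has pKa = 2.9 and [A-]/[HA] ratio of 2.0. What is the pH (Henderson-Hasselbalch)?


pH = pKa + log10([A-]/[HA])
pH = 2.9 + log10(2.0)
pH = 3.201

3.201


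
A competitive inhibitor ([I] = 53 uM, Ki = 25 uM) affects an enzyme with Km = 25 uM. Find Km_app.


Km_app = Km * (1 + [I]/Ki)
Km_app = 25 * (1 + 53/25)
Km_app = 78.0 uM

78.0 uM


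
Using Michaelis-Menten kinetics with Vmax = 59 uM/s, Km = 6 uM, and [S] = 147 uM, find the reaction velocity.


v = Vmax * [S] / (Km + [S])
v = 59 * 147 / (6 + 147)
v = 56.6863 uM/s

56.6863 uM/s


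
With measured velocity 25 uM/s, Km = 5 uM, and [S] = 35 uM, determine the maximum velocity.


Vmax = v * (Km + [S]) / [S]
Vmax = 25 * (5 + 35) / 35
Vmax = 28.5714 uM/s

28.5714 uM/s


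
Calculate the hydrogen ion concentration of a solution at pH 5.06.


[H+] = 10^(-pH)
[H+] = 10^(-5.06)
[H+] = 8.710e-06 M

8.710e-06 M


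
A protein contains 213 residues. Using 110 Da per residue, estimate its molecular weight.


MW = n_residues * 110 Da
MW = 213 * 110
MW = 23430 Da

23430 Da


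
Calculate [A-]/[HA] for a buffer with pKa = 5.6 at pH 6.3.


[A-]/[HA] = 10^(pH - pKa)
= 10^(6.3 - 5.6)
= 5.0119

5.0119


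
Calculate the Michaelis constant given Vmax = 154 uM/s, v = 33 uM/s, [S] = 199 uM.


Km = [S] * (Vmax - v) / v
Km = 199 * (154 - 33) / 33
Km = 729.6667 uM

729.6667 uM


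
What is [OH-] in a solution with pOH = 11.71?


[OH-] = 10^(-pOH)
[OH-] = 10^(-11.71)
[OH-] = 1.950e-12 M

1.950e-12 M


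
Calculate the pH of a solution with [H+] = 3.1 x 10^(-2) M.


pH = -log10([H+])
pH = -log10(3.1 x 10^(-2))
pH = 1.5086

1.5086


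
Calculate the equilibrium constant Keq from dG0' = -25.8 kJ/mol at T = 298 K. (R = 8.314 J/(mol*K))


Keq = exp(-dG0 * 1000 / (R * T))
Keq = exp(-(-25.8) * 1000 / (8.314 * 298))
Keq = 33303.6034

33303.6034


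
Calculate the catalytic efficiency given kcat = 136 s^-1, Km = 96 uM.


Catalytic efficiency = kcat / Km
= 136 / 96
= 1.4167 uM^-1*s^-1

1.4167 uM^-1*s^-1


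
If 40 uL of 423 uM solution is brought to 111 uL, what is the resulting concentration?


C2 = C1 * V1 / V2
C2 = 423 * 40 / 111
C2 = 152.4324 uM

152.4324 uM


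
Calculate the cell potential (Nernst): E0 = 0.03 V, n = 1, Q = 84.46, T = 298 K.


E = E0 - (RT/nF) * ln(Q)
E = 0.03 - (8.314 * 298 / (1 * 96485)) * ln(84.46)
E = -0.0839 V

-0.0839 V


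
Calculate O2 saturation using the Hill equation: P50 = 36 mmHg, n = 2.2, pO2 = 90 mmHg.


Y = pO2^n / (P50^n + pO2^n)
Y = 90^2.2 / (36^2.2 + 90^2.2)
Y = 88.25%

88.25%


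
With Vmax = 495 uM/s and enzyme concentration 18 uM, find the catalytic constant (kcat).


kcat = Vmax / [E]t
kcat = 495 / 18
kcat = 27.5 s^-1

27.5 s^-1


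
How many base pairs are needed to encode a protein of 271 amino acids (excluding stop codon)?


Each amino acid = 1 codon = 3 bp
bp = 271 * 3 = 813 bp

813 bp


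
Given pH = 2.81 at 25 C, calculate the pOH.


pOH = 14 - pH
pOH = 14 - 2.81
pOH = 11.19

11.19


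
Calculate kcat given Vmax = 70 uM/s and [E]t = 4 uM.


kcat = Vmax / [E]t
kcat = 70 / 4
kcat = 17.5 s^-1

17.5 s^-1


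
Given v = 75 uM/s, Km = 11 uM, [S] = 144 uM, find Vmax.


Vmax = v * (Km + [S]) / [S]
Vmax = 75 * (11 + 144) / 144
Vmax = 80.7292 uM/s

80.7292 uM/s


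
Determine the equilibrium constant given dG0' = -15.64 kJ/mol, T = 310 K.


Keq = exp(-dG0 * 1000 / (R * T))
Keq = exp(-(-15.64) * 1000 / (8.314 * 310))
Keq = 431.9336

431.9336


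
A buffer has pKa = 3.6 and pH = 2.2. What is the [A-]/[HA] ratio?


[A-]/[HA] = 10^(pH - pKa)
= 10^(2.2 - 3.6)
= 0.0398

0.0398


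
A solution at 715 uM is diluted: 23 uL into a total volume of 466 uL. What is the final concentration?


C2 = C1 * V1 / V2
C2 = 715 * 23 / 466
C2 = 35.2897 uM

35.2897 uM


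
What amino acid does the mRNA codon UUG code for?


Standard genetic code lookup.
Codon UUG -> Leu

Leu


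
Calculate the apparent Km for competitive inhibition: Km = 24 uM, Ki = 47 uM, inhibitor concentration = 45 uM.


Km_app = Km * (1 + [I]/Ki)
Km_app = 24 * (1 + 45/47)
Km_app = 46.9787 uM

46.9787 uM


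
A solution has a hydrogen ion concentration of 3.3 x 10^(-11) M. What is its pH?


pH = -log10([H+])
pH = -log10(3.3 x 10^(-11))
pH = 10.4815

10.4815


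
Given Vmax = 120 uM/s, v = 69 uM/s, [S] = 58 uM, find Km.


Km = [S] * (Vmax - v) / v
Km = 58 * (120 - 69) / 69
Km = 42.8696 uM

42.8696 uM


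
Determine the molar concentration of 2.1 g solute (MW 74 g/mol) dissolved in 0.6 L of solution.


C = (mass / MW) / volume
C = (2.1 / 74) / 0.6
C = 0.0473 M

0.0473 M


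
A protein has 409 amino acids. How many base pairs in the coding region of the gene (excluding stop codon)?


Each amino acid = 1 codon = 3 bp
bp = 409 * 3 = 1227 bp

1227 bp


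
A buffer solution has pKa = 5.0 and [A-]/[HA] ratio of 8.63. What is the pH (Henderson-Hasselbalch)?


pH = pKa + log10([A-]/[HA])
pH = 5.0 + log10(8.63)
pH = 5.936

5.936


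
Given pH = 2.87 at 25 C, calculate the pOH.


pOH = 14 - pH
pOH = 14 - 2.87
pOH = 11.13

11.13


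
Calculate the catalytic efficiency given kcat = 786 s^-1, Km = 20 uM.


Catalytic efficiency = kcat / Km
= 786 / 20
= 39.3 uM^-1*s^-1

39.3 uM^-1*s^-1


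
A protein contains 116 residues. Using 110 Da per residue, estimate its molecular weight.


MW = n_residues * 110 Da
MW = 116 * 110
MW = 12760 Da

12760 Da


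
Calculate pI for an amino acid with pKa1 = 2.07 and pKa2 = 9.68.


pI = (pKa1 + pKa2) / 2
pI = (2.07 + 9.68) / 2
pI = 5.875

5.875


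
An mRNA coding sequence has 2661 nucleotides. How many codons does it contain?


codons = nucleotides / 3
codons = 2661 / 3 = 887

887


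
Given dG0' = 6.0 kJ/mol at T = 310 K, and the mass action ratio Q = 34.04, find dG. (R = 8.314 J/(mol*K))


dG = dG0' + RT * ln(Q) / 1000
dG = 6.0 + 8.314 * 310 * ln(34.04) / 1000
dG = 15.0917 kJ/mol

15.0917 kJ/mol


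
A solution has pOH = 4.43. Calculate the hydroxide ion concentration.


[OH-] = 10^(-pOH)
[OH-] = 10^(-4.43)
[OH-] = 3.715e-05 M

3.715e-05 M


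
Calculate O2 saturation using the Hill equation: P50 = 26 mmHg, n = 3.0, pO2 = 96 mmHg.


Y = pO2^n / (P50^n + pO2^n)
Y = 96^3.0 / (26^3.0 + 96^3.0)
Y = 98.05%

98.05%


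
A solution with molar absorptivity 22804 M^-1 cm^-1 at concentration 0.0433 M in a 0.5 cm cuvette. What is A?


A = epsilon * c * l
A = 22804 * 0.0433 * 0.5
A = 493.7066

493.7066


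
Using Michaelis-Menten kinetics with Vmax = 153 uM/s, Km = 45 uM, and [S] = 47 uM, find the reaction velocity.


v = Vmax * [S] / (Km + [S])
v = 153 * 47 / (45 + 47)
v = 78.163 uM/s

78.163 uM/s


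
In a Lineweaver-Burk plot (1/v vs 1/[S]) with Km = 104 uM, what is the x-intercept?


x-intercept = -1/Km
= -1/104
= -0.0096 1/uM

-0.0096 1/uM


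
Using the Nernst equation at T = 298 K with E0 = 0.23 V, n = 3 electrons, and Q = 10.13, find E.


E = E0 - (RT/nF) * ln(Q)
E = 0.23 - (8.314 * 298 / (3 * 96485)) * ln(10.13)
E = 0.2102 V

0.2102 V


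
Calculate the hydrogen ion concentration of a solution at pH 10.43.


[H+] = 10^(-pH)
[H+] = 10^(-10.43)
[H+] = 3.715e-11 M

3.715e-11 M


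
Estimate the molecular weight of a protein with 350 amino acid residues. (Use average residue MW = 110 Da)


MW = n_residues * 110 Da
MW = 350 * 110
MW = 38500 Da

38500 Da


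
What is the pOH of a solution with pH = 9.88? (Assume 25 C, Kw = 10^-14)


pOH = 14 - pH
pOH = 14 - 9.88
pOH = 4.12

4.12


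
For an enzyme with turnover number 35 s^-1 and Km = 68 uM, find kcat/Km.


Catalytic efficiency = kcat / Km
= 35 / 68
= 0.5147 uM^-1*s^-1

0.5147 uM^-1*s^-1


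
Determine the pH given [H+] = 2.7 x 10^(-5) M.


pH = -log10([H+])
pH = -log10(2.7 x 10^(-5))
pH = 4.5686

4.5686


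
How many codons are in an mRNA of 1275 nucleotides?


codons = nucleotides / 3
codons = 1275 / 3 = 425

425


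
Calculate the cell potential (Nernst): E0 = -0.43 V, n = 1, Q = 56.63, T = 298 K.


E = E0 - (RT/nF) * ln(Q)
E = -0.43 - (8.314 * 298 / (1 * 96485)) * ln(56.63)
E = -0.5337 V

-0.5337 V


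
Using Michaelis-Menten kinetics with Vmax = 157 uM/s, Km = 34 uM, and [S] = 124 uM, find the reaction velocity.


v = Vmax * [S] / (Km + [S])
v = 157 * 124 / (34 + 124)
v = 123.2152 uM/s

123.2152 uM/s


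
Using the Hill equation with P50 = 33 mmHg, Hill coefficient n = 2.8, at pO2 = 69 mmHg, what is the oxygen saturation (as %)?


Y = pO2^n / (P50^n + pO2^n)
Y = 69^2.8 / (33^2.8 + 69^2.8)
Y = 88.75%

88.75%


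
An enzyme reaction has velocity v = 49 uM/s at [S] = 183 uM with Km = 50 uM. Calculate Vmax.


Vmax = v * (Km + [S]) / [S]
Vmax = 49 * (50 + 183) / 183
Vmax = 62.388 uM/s

62.388 uM/s


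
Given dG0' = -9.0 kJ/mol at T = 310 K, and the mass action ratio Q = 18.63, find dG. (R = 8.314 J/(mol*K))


dG = dG0' + RT * ln(Q) / 1000
dG = -9.0 + 8.314 * 310 * ln(18.63) / 1000
dG = -1.4619 kJ/mol

-1.4619 kJ/mol


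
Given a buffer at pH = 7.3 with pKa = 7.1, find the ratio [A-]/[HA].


[A-]/[HA] = 10^(pH - pKa)
= 10^(7.3 - 7.1)
= 1.5849

1.5849


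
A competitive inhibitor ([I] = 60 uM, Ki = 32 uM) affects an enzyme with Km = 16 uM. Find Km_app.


Km_app = Km * (1 + [I]/Ki)
Km_app = 16 * (1 + 60/32)
Km_app = 46.0 uM

46.0 uM


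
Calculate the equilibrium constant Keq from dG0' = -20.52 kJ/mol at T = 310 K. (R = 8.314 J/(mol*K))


Keq = exp(-dG0 * 1000 / (R * T))
Keq = exp(-(-20.52) * 1000 / (8.314 * 310))
Keq = 2868.9372

2868.9372


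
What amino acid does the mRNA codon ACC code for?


Standard genetic code lookup.
Codon ACC -> Thr

Thr


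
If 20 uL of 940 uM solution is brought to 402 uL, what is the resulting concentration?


C2 = C1 * V1 / V2
C2 = 940 * 20 / 402
C2 = 46.7662 uM

46.7662 uM


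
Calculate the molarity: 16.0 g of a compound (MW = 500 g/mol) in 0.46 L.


C = (mass / MW) / volume
C = (16.0 / 500) / 0.46
C = 0.0696 M

0.0696 M


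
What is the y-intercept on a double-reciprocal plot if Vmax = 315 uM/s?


y-intercept = 1/Vmax
= 1/315
= 0.0032 s/uM

0.0032 s/uM


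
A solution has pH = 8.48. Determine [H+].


[H+] = 10^(-pH)
[H+] = 10^(-8.48)
[H+] = 3.311e-09 M

3.311e-09 M


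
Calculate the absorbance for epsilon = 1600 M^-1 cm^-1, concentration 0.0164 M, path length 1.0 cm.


A = epsilon * c * l
A = 1600 * 0.0164 * 1.0
A = 26.24

26.24


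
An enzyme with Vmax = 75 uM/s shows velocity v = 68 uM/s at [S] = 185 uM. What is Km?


Km = [S] * (Vmax - v) / v
Km = 185 * (75 - 68) / 68
Km = 19.0441 uM

19.0441 uM


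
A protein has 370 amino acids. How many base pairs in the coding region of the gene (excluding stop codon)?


Each amino acid = 1 codon = 3 bp
bp = 370 * 3 = 1110 bp

1110 bp


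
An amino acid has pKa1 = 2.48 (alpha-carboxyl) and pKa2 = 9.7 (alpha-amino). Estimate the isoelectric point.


pI = (pKa1 + pKa2) / 2
pI = (2.48 + 9.7) / 2
pI = 6.09

6.09


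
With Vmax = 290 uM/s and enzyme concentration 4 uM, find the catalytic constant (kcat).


kcat = Vmax / [E]t
kcat = 290 / 4
kcat = 72.5 s^-1

72.5 s^-1


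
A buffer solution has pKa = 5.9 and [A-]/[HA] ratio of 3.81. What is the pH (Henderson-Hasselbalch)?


pH = pKa + log10([A-]/[HA])
pH = 5.9 + log10(3.81)
pH = 6.4809

6.4809


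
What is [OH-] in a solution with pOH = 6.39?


[OH-] = 10^(-pOH)
[OH-] = 10^(-6.39)
[OH-] = 4.074e-07 M

4.074e-07 M


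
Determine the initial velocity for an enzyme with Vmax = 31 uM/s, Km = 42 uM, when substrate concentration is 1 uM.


v = Vmax * [S] / (Km + [S])
v = 31 * 1 / (42 + 1)
v = 0.7209 uM/s

0.7209 uM/s


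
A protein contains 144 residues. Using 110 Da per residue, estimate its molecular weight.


MW = n_residues * 110 Da
MW = 144 * 110
MW = 15840 Da

15840 Da


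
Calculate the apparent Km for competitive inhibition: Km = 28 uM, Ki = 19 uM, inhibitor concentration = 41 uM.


Km_app = Km * (1 + [I]/Ki)
Km_app = 28 * (1 + 41/19)
Km_app = 88.4211 uM

88.4211 uM


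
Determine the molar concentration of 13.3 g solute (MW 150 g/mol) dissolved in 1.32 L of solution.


C = (mass / MW) / volume
C = (13.3 / 150) / 1.32
C = 0.0672 M

0.0672 M


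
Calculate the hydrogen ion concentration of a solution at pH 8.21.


[H+] = 10^(-pH)
[H+] = 10^(-8.21)
[H+] = 6.166e-09 M

6.166e-09 M


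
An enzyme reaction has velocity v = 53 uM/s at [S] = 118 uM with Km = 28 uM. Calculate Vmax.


Vmax = v * (Km + [S]) / [S]
Vmax = 53 * (28 + 118) / 118
Vmax = 65.5763 uM/s

65.5763 uM/s


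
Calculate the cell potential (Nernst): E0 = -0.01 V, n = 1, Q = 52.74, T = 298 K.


E = E0 - (RT/nF) * ln(Q)
E = -0.01 - (8.314 * 298 / (1 * 96485)) * ln(52.74)
E = -0.1118 V

-0.1118 V


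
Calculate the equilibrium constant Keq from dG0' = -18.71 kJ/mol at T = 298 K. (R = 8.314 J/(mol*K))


Keq = exp(-dG0 * 1000 / (R * T))
Keq = exp(-(-18.71) * 1000 / (8.314 * 298))
Keq = 1904.0686

1904.0686


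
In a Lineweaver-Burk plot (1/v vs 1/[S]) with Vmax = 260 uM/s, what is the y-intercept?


y-intercept = 1/Vmax
= 1/260
= 0.0038 s/uM

0.0038 s/uM


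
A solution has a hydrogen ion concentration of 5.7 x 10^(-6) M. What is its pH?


pH = -log10([H+])
pH = -log10(5.7 x 10^(-6))
pH = 5.2441

5.2441


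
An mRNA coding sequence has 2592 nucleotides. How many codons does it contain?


codons = nucleotides / 3
codons = 2592 / 3 = 864

864


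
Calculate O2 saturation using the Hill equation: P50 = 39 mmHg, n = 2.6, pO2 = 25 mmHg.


Y = pO2^n / (P50^n + pO2^n)
Y = 25^2.6 / (39^2.6 + 25^2.6)
Y = 23.94%

23.94%


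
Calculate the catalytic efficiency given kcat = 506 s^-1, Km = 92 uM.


Catalytic efficiency = kcat / Km
= 506 / 92
= 5.5 uM^-1*s^-1

5.5 uM^-1*s^-1


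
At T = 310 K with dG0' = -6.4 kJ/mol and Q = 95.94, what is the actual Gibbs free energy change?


dG = dG0' + RT * ln(Q) / 1000
dG = -6.4 + 8.314 * 310 * ln(95.94) / 1000
dG = 5.3623 kJ/mol

5.3623 kJ/mol


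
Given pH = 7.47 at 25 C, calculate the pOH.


pOH = 14 - pH
pOH = 14 - 7.47
pOH = 6.53

6.53


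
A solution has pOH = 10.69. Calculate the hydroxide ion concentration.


[OH-] = 10^(-pOH)
[OH-] = 10^(-10.69)
[OH-] = 2.042e-11 M

2.042e-11 M


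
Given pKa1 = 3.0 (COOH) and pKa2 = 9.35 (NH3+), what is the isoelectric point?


pI = (pKa1 + pKa2) / 2
pI = (3.0 + 9.35) / 2
pI = 6.175

6.175


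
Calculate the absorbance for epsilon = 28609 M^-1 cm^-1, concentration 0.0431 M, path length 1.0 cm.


A = epsilon * c * l
A = 28609 * 0.0431 * 1.0
A = 1233.0479

1233.0479


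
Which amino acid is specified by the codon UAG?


Standard genetic code lookup.
Codon UAG -> Stop

Stop


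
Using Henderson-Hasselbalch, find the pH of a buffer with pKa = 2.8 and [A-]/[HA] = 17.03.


pH = pKa + log10([A-]/[HA])
pH = 2.8 + log10(17.03)
pH = 4.0312

4.0312


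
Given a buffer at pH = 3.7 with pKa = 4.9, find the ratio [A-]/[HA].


[A-]/[HA] = 10^(pH - pKa)
= 10^(3.7 - 4.9)
= 0.0631

0.0631


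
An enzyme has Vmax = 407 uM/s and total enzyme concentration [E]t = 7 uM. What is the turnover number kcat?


kcat = Vmax / [E]t
kcat = 407 / 7
kcat = 58.1429 s^-1

58.1429 s^-1


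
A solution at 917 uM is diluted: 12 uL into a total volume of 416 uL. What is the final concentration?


C2 = C1 * V1 / V2
C2 = 917 * 12 / 416
C2 = 26.4519 uM

26.4519 uM


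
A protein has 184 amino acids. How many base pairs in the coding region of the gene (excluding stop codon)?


Each amino acid = 1 codon = 3 bp
bp = 184 * 3 = 552 bp

552 bp


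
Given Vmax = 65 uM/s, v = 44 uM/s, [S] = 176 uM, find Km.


Km = [S] * (Vmax - v) / v
Km = 176 * (65 - 44) / 44
Km = 84.0 uM

84.0 uM


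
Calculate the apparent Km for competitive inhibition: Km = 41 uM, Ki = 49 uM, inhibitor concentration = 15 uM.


Km_app = Km * (1 + [I]/Ki)
Km_app = 41 * (1 + 15/49)
Km_app = 53.551 uM

53.551 uM


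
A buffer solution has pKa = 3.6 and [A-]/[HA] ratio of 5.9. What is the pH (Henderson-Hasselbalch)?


pH = pKa + log10([A-]/[HA])
pH = 3.6 + log10(5.9)
pH = 4.3709

4.3709


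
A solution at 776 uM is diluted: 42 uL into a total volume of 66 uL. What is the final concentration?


C2 = C1 * V1 / V2
C2 = 776 * 42 / 66
C2 = 493.8182 uM

493.8182 uM


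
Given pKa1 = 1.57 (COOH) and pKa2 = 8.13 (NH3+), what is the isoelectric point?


pI = (pKa1 + pKa2) / 2
pI = (1.57 + 8.13) / 2
pI = 4.85

4.85


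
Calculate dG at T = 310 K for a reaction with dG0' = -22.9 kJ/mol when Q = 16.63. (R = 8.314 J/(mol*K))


dG = dG0' + RT * ln(Q) / 1000
dG = -22.9 + 8.314 * 310 * ln(16.63) / 1000
dG = -15.6546 kJ/mol

-15.6546 kJ/mol


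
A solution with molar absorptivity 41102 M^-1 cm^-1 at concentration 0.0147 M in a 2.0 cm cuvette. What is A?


A = epsilon * c * l
A = 41102 * 0.0147 * 2.0
A = 1208.3988

1208.3988


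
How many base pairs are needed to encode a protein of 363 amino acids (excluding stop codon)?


Each amino acid = 1 codon = 3 bp
bp = 363 * 3 = 1089 bp

1089 bp


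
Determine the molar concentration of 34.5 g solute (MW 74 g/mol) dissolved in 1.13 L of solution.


C = (mass / MW) / volume
C = (34.5 / 74) / 1.13
C = 0.4126 M

0.4126 M


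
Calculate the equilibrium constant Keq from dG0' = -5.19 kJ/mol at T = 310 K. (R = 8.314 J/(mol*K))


Keq = exp(-dG0 * 1000 / (R * T))
Keq = exp(-(-5.19) * 1000 / (8.314 * 310))
Keq = 7.491

7.491


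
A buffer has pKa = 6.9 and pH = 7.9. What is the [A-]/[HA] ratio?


[A-]/[HA] = 10^(pH - pKa)
= 10^(7.9 - 6.9)
= 10.0

10.0


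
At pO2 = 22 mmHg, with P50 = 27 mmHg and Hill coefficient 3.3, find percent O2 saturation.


Y = pO2^n / (P50^n + pO2^n)
Y = 22^3.3 / (27^3.3 + 22^3.3)
Y = 33.72%

33.72%


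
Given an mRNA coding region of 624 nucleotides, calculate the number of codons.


codons = nucleotides / 3
codons = 624 / 3 = 208

208


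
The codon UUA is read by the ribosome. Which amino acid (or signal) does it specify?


Standard genetic code lookup.
Codon UUA -> Leu

Leu


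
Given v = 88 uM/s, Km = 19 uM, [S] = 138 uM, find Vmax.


Vmax = v * (Km + [S]) / [S]
Vmax = 88 * (19 + 138) / 138
Vmax = 100.1159 uM/s

100.1159 uM/s


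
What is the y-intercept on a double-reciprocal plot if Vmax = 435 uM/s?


y-intercept = 1/Vmax
= 1/435
= 0.0023 s/uM

0.0023 s/uM


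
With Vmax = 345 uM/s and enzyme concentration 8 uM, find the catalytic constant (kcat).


kcat = Vmax / [E]t
kcat = 345 / 8
kcat = 43.125 s^-1

43.125 s^-1


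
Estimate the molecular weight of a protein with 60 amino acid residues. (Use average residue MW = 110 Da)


MW = n_residues * 110 Da
MW = 60 * 110
MW = 6600 Da

6600 Da


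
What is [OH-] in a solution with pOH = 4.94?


[OH-] = 10^(-pOH)
[OH-] = 10^(-4.94)
[OH-] = 1.148e-05 M

1.148e-05 M


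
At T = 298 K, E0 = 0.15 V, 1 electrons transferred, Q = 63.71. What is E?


E = E0 - (RT/nF) * ln(Q)
E = 0.15 - (8.314 * 298 / (1 * 96485)) * ln(63.71)
E = 0.0433 V

0.0433 V


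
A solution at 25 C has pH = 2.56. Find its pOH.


pOH = 14 - pH
pOH = 14 - 2.56
pOH = 11.44

11.44


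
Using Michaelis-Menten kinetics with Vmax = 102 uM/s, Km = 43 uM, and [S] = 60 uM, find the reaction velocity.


v = Vmax * [S] / (Km + [S])
v = 102 * 60 / (43 + 60)
v = 59.4175 uM/s

59.4175 uM/s


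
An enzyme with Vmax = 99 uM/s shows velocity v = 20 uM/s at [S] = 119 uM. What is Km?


Km = [S] * (Vmax - v) / v
Km = 119 * (99 - 20) / 20
Km = 470.05 uM

470.05 uM


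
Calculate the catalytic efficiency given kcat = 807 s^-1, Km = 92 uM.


Catalytic efficiency = kcat / Km
= 807 / 92
= 8.7717 uM^-1*s^-1

8.7717 uM^-1*s^-1


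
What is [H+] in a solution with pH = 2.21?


[H+] = 10^(-pH)
[H+] = 10^(-2.21)
[H+] = 0.0062 M

0.0062 M


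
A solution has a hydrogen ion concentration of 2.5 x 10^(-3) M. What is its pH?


pH = -log10([H+])
pH = -log10(2.5 x 10^(-3))
pH = 2.6021

2.6021


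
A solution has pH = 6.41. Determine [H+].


[H+] = 10^(-pH)
[H+] = 10^(-6.41)
[H+] = 3.890e-07 M

3.890e-07 M


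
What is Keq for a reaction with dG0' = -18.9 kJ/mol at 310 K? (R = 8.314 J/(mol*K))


Keq = exp(-dG0 * 1000 / (R * T))
Keq = exp(-(-18.9) * 1000 / (8.314 * 310))
Keq = 1530.1819

1530.1819


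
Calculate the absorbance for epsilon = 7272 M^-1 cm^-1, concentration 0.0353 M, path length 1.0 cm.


A = epsilon * c * l
A = 7272 * 0.0353 * 1.0
A = 256.7016

256.7016


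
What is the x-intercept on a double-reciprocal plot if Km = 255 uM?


x-intercept = -1/Km
= -1/255
= -0.0039 1/uM

-0.0039 1/uM


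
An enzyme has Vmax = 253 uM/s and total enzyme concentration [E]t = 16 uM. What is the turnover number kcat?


kcat = Vmax / [E]t
kcat = 253 / 16
kcat = 15.8125 s^-1

15.8125 s^-1


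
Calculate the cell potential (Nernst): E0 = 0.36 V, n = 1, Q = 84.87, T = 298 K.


E = E0 - (RT/nF) * ln(Q)
E = 0.36 - (8.314 * 298 / (1 * 96485)) * ln(84.87)
E = 0.246 V

0.246 V


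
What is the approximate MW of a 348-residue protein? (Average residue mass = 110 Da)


MW = n_residues * 110 Da
MW = 348 * 110
MW = 38280 Da

38280 Da


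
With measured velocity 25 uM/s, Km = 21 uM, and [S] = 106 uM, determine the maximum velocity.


Vmax = v * (Km + [S]) / [S]
Vmax = 25 * (21 + 106) / 106
Vmax = 29.9528 uM/s

29.9528 uM/s


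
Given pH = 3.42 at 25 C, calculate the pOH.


pOH = 14 - pH
pOH = 14 - 3.42
pOH = 10.58

10.58


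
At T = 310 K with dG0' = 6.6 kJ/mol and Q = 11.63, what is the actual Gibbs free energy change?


dG = dG0' + RT * ln(Q) / 1000
dG = 6.6 + 8.314 * 310 * ln(11.63) / 1000
dG = 12.9237 kJ/mol

12.9237 kJ/mol


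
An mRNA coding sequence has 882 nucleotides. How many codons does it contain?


codons = nucleotides / 3
codons = 882 / 3 = 294

294


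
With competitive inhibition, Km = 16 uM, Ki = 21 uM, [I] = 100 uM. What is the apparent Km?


Km_app = Km * (1 + [I]/Ki)
Km_app = 16 * (1 + 100/21)
Km_app = 92.1905 uM

92.1905 uM


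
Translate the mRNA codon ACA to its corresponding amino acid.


Standard genetic code lookup.
Codon ACA -> Thr

Thr


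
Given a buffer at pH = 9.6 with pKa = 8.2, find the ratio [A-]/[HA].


[A-]/[HA] = 10^(pH - pKa)
= 10^(9.6 - 8.2)
= 25.1189

25.1189


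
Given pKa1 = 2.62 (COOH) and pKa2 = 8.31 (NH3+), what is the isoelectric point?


pI = (pKa1 + pKa2) / 2
pI = (2.62 + 8.31) / 2
pI = 5.465

5.465


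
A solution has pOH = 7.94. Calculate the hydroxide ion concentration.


[OH-] = 10^(-pOH)
[OH-] = 10^(-7.94)
[OH-] = 1.148e-08 M

1.148e-08 M


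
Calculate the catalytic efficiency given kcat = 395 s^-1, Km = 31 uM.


Catalytic efficiency = kcat / Km
= 395 / 31
= 12.7419 uM^-1*s^-1

12.7419 uM^-1*s^-1


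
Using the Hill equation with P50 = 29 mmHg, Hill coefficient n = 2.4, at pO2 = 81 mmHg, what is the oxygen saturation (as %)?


Y = pO2^n / (P50^n + pO2^n)
Y = 81^2.4 / (29^2.4 + 81^2.4)
Y = 92.17%

92.17%


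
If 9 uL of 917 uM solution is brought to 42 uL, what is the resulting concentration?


C2 = C1 * V1 / V2
C2 = 917 * 9 / 42
C2 = 196.5 uM

196.5 uM


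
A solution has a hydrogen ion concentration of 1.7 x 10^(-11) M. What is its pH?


pH = -log10([H+])
pH = -log10(1.7 x 10^(-11))
pH = 10.7696

10.7696


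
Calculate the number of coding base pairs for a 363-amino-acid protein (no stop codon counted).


Each amino acid = 1 codon = 3 bp
bp = 363 * 3 = 1089 bp

1089 bp


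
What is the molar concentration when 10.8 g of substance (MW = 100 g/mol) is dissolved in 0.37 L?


C = (mass / MW) / volume
C = (10.8 / 100) / 0.37
C = 0.2919 M

0.2919 M


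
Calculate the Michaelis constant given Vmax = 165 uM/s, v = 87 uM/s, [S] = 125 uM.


Km = [S] * (Vmax - v) / v
Km = 125 * (165 - 87) / 87
Km = 112.069 uM

112.069 uM


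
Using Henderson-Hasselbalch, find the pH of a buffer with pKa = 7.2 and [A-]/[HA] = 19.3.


pH = pKa + log10([A-]/[HA])
pH = 7.2 + log10(19.3)
pH = 8.4856

8.4856


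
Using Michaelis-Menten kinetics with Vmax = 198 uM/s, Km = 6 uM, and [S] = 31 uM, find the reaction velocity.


v = Vmax * [S] / (Km + [S])
v = 198 * 31 / (6 + 31)
v = 165.8919 uM/s

165.8919 uM/s


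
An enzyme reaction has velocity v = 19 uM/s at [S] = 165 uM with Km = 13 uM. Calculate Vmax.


Vmax = v * (Km + [S]) / [S]
Vmax = 19 * (13 + 165) / 165
Vmax = 20.497 uM/s

20.497 uM/s


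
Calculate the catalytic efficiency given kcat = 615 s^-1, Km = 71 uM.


Catalytic efficiency = kcat / Km
= 615 / 71
= 8.662 uM^-1*s^-1

8.662 uM^-1*s^-1


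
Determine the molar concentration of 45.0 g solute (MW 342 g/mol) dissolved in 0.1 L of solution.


C = (mass / MW) / volume
C = (45.0 / 342) / 0.1
C = 1.3158 M

1.3158 M


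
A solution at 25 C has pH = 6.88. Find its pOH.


pOH = 14 - pH
pOH = 14 - 6.88
pOH = 7.12

7.12


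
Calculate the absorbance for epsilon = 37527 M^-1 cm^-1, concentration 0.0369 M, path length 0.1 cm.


A = epsilon * c * l
A = 37527 * 0.0369 * 0.1
A = 138.4746

138.4746


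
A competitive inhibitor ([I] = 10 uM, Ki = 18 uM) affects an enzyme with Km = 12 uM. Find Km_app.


Km_app = Km * (1 + [I]/Ki)
Km_app = 12 * (1 + 10/18)
Km_app = 18.6667 uM

18.6667 uM


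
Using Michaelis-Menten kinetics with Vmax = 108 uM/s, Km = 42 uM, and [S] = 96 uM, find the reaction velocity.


v = Vmax * [S] / (Km + [S])
v = 108 * 96 / (42 + 96)
v = 75.1304 uM/s

75.1304 uM/s


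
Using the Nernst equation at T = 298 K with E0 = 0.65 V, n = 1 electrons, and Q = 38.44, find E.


E = E0 - (RT/nF) * ln(Q)
E = 0.65 - (8.314 * 298 / (1 * 96485)) * ln(38.44)
E = 0.5563 V

0.5563 V


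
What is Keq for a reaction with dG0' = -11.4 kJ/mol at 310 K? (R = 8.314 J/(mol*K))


Keq = exp(-dG0 * 1000 / (R * T))
Keq = exp(-(-11.4) * 1000 / (8.314 * 310))
Keq = 83.3597

83.3597


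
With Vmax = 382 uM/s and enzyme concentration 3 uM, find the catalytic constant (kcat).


kcat = Vmax / [E]t
kcat = 382 / 3
kcat = 127.3333 s^-1

127.3333 s^-1


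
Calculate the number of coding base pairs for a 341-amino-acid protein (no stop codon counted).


Each amino acid = 1 codon = 3 bp
bp = 341 * 3 = 1023 bp

1023 bp


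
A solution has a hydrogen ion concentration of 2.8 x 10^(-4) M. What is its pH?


pH = -log10([H+])
pH = -log10(2.8 x 10^(-4))
pH = 3.5528

3.5528
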